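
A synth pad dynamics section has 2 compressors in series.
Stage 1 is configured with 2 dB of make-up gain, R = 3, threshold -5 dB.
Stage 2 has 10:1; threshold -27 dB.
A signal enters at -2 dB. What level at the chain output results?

-24.5 dB

Stage 1: overshoot 3 dB → 3/3 = 1 dB → -4 dB; +2 dB make-up → -2 dB.
Stage 2: -2 dB is 25 dB over -27 dB; at 10:1 that becomes 2.5 dB over, giving -24.5 dB.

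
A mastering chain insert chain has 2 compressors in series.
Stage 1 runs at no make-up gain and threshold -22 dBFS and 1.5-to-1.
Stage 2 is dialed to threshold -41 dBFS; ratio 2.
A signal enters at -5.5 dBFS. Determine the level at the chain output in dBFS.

Stage 1: 16.5 dB above -22 dBFS, reduced 1.5:1 to 11 dB above → -11 dBFS.
Stage 2: overshoot 30 dB → 30/2 = 15 dB → -26 dBFS.

-26 dBFS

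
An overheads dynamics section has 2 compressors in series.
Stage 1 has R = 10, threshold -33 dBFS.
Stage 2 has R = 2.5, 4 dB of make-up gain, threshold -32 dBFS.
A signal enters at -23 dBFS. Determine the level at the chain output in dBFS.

-28 dBFS

Stage 1: 10 dB above -33 dBFS, reduced 10:1 to 1 dB above → -32 dBFS.
Stage 2: below threshold (-32 ≤ -32); passes unchanged; make-up brings it to -28 dBFS.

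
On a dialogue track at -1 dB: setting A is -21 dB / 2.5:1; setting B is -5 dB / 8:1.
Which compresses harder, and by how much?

A: 20 dB over, compressed to 8 dB over, so 12 dB of GR.
B: 4 dB over, compressed to 0.5 dB over, so 3.5 dB of GR.
A applies 8.5 dB more gain reduction.

A, by 8.5 dB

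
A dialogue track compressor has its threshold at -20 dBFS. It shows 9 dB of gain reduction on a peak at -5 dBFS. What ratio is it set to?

2.5:1

Input overshoot = -5 − (-20) = 15 dB.
Output overshoot = 15 − 9 = 6 dB.
Ratio = input overshoot / output overshoot = 15 / 6 = 2.5.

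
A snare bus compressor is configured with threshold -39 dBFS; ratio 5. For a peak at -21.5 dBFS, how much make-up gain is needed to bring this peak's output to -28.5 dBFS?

7 dB

Overshoot 17.5 dB → 17.5/5 = 3.5 dB after compression, so the compressed level is -39 + 3.5 = -35.5 dBFS.
Make-up = target − compressed = -28.5 − (-35.5) = 7 dB.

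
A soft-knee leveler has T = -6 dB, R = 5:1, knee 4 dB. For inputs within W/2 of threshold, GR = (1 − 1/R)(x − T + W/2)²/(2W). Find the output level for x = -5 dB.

x − T + W/2 = -5 − (-6) + 2 = 3.
GR = (1 − 1/5) × 3² / 8 = 0.8 × 9 / 8 = 0.9 dB.
Output = -5 − 0.9 = -5.9 dB.

-5.9 dB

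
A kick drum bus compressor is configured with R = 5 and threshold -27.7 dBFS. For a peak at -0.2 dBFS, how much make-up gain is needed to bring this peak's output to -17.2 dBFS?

5 dB

The peak compresses to -27.7 + 27.5/5 = -22.2 dBFS.
To reach -17.2 dBFS requires -17.2 − (-22.2) = 5 dB of make-up.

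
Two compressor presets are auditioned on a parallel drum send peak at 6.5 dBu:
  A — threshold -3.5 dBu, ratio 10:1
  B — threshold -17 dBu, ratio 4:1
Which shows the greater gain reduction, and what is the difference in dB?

A: overshoot 10 dB → output overshoot 1 dB → GR 9 dB.
B: overshoot 23.5 dB → output overshoot 5.875 dB → GR 17.625 dB.
Difference: 8.625 dB in favour of B.

B, by 8.625 dB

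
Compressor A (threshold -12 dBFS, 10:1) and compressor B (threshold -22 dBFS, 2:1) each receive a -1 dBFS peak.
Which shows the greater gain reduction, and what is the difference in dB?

B, by 0.6 dB

A: 11 dB over, compressed to 1.1 dB over, so 9.9 dB of GR.
B: 21 dB over, compressed to 10.5 dB over, so 10.5 dB of GR.
B reduces 0.6 dB more.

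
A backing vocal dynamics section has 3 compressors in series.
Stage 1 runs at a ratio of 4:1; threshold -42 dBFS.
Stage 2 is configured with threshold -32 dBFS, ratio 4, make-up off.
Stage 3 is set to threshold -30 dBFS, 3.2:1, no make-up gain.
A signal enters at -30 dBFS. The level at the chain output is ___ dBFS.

-39 dBFS

Stage 1: overshoot 12 dB → 12/4 = 3 dB → -39 dBFS.
Stage 2: -39 dBFS is at or below the -32 dBFS threshold — no compression; output -39 dBFS.
Stage 3: -39 dBFS ≤ -30 dBFS, so stage 3 doesn't engage; output -39 dBFS.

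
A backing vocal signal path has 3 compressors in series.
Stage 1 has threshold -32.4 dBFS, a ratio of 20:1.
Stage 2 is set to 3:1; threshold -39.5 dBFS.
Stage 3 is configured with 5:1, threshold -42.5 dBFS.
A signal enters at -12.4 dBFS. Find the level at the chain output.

Stage 1: -12.4 dBFS is 20 dB over -32.4 dBFS; at 20:1 that becomes 1 dB over, giving -31.4 dBFS.
Stage 2: overshoot 8.1 dB → 8.1/3 = 2.7 dB → -36.8 dBFS.
Stage 3: 5.7 dB above -42.5 dBFS, reduced 5:1 to 1.14 dB above → -41.36 dBFS.

-41.36 dBFS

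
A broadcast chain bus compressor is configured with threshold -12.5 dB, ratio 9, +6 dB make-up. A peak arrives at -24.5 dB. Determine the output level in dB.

-24.5 dB is 12 dB below the -12.5 dB threshold, so no gain reduction is applied.
Make-up gain adds 6 dB: -24.5 + 6 = -18.5 dB.

-18.5 dB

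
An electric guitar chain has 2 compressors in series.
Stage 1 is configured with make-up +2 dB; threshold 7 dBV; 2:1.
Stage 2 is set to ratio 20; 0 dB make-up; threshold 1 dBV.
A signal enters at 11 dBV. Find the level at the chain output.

1.5 dBV

Stage 1: 11 dBV is 4 dB over 7 dBV; at 2:1 that becomes 2 dB over, giving 9 dBV; +2 dB make-up → 11 dBV.
Stage 2: 10 dB above 1 dBV, reduced 20:1 to 0.5 dB above → 1.5 dBV.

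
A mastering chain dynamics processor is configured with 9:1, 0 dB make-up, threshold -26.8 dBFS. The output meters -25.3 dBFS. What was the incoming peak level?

-13.3 dBFS

That's 1.5 dB above the -26.8 dBFS threshold.
Input overshoot = R × output overshoot = 13.5 dB → input = -26.8 + 13.5 = -13.3 dBFS.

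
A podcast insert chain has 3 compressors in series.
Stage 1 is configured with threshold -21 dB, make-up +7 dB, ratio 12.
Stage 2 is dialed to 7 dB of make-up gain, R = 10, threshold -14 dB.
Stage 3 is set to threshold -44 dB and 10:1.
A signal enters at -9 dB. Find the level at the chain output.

Stage 1: -9 dB is 12 dB over -21 dB; at 12:1 that becomes 1 dB over, giving -20 dB; +7 dB make-up → -13 dB.
Stage 2: -13 dB is 1 dB over -14 dB; at 10:1 that becomes 0.1 dB over, giving -13.9 dB; +7 dB make-up → -6.9 dB.
Stage 3: 37.1 dB above -44 dB, reduced 10:1 to 3.71 dB above → -40.29 dB.

-40.29 dB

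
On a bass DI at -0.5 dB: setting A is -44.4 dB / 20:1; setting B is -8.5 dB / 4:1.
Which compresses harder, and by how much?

A, by 35.705 dB

A: overshoot 43.9 dB → output overshoot 2.195 dB → GR 41.705 dB.
B: overshoot 8 dB → output overshoot 2 dB → GR 6 dB.
A reduces 35.705 dB more.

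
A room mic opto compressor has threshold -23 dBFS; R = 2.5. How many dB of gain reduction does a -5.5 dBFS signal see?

-5.5 dBFS exceeds the threshold by 17.5 dB.
A 2.5:1 ratio leaves 7 dB of that excess.
Gain reduction = 17.5 − 7 = 10.5 dB.

10.5 dB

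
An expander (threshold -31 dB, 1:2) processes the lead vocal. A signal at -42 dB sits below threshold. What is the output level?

-53 dB

Undershoot = (-31) − (-42) = 11 dB.
At 1:2, that expands to 22 dB under threshold.
Output = -31 − 22 = -53 dB.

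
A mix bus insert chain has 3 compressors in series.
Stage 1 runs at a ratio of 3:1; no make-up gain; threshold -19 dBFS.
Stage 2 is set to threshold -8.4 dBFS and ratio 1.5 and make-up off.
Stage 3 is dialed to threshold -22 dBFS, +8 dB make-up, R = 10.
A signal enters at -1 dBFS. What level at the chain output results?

Stage 1: overshoot 18 dB → 18/3 = 6 dB → -13 dBFS.
Stage 2: -13 dBFS is at or below the -8.4 dBFS threshold — no compression; output -13 dBFS.
Stage 3: -13 dBFS is 9 dB over -22 dBFS; at 10:1 that becomes 0.9 dB over, giving -21.1 dBFS; +8 dB make-up → -13.1 dBFS.

-13.1 dBFS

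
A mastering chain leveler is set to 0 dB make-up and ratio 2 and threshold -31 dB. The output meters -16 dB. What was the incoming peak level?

Post-compression overshoot = -16 − (-31) = 15 dB.
Before 2:1 compression the overshoot was 15 × 2 = 30 dB, so input = -31 + 30 = -1 dB.

-1 dB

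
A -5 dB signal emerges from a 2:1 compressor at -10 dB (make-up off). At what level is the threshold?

-15 dB

Gain reduction = -5 − (-10) = 5 dB; output overshoot = GR / (R − 1) = 5 / 1 = 5 dB.
Threshold = output − output overshoot = -10 − 5 = -15 dB.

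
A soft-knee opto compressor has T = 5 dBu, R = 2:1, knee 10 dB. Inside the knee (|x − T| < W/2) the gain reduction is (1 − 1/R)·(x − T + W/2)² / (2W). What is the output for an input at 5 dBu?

4.375 dBu

x − T + W/2 = 5 − 5 + 5 = 5.
GR = (1 − 1/2) × 5² / 20 = 0.5 × 25 / 20 = 0.625 dB.
Output = 5 − 0.625 = 4.375 dBu.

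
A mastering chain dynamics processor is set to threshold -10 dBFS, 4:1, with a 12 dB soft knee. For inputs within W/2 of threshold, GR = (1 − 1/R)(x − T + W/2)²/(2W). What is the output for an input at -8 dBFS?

x − T + W/2 = -8 − (-10) + 6 = 8.
GR = (1 − 1/4) × 8² / 24 = 0.75 × 64 / 24 = 2 dB.
Output = -8 − 2 = -10 dBFS.

-10 dBFS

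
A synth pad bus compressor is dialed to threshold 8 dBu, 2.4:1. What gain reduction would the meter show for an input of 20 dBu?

20 dBu exceeds the threshold by 12 dB.
A 2.4:1 ratio leaves 5 dB of that excess.
GR = overshoot in − overshoot out = 12 − 5 = 7 dB.

7 dB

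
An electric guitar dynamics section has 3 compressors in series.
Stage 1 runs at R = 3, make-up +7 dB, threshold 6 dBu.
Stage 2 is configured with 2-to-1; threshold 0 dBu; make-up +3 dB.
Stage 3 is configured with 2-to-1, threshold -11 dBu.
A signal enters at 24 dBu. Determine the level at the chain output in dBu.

Stage 1: 24 dBu is 18 dB over 6 dBu; at 3:1 that becomes 6 dB over, giving 12 dBu; +7 dB make-up → 19 dBu.
Stage 2: 19 dB above 0 dBu, reduced 2:1 to 9.5 dB above → 9.5 dBu; +3 dB make-up → 12.5 dBu.
Stage 3: 12.5 dBu is 23.5 dB over -11 dBu; at 2:1 that becomes 11.75 dB over, giving 0.75 dBu.

0.75 dBu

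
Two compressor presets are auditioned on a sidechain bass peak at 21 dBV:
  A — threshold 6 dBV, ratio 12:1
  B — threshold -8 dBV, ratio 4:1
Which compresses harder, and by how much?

A: GR = 15 − 15/12 = 13.75 dB.
B: GR = 29 − 29/4 = 21.75 dB.
B applies 8 dB more gain reduction.

B, by 8 dB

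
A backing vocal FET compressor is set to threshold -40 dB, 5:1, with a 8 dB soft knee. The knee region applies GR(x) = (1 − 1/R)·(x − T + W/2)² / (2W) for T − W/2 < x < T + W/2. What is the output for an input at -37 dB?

x − T + W/2 = -37 − (-40) + 4 = 7.
GR = (1 − 1/5) × 7² / 16 = 0.8 × 49 / 16 = 2.45 dB.
Output = -37 − 2.45 = -39.45 dB.

-39.45 dB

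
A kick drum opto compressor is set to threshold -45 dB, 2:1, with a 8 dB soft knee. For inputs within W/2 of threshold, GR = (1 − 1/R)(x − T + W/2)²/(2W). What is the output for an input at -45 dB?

-45.5 dB

x − T + W/2 = -45 − (-45) + 4 = 4.
GR = (1 − 1/2) × 4² / 16 = 0.5 × 16 / 16 = 0.5 dB.
Output = -45 − 0.5 = -45.5 dB.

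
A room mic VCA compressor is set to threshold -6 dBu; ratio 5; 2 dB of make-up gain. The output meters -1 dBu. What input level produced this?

Before make-up, the level was -1 − 2 = -3 dBu.
Post-compression overshoot = -3 − (-6) = 3 dB.
Undo the ratio: input overshoot = 3 × 5 = 15 dB, giving input = 9 dBu.

9 dBu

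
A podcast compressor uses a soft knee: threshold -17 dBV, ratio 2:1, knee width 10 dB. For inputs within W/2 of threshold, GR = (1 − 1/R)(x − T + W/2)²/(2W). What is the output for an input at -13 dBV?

x − T + W/2 = -13 − (-17) + 5 = 9.
GR = (1 − 1/2) × 9² / 20 = 0.5 × 81 / 20 = 2.025 dB.
Output = -13 − 2.025 = -15.025 dBV.

-15.025 dBV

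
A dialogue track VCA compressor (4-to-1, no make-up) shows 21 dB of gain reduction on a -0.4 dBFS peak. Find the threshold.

-28.4 dBFS

Let T be the threshold. Output overshoot = (input overshoot)/R, so -21.4 − T = (-0.4 − T)/4.
4·(-21.4 − T) = -0.4 − T → 3·T = -85.6 − (-0.4) = -85.2.
T = -85.2/3 = -28.4 dBFS.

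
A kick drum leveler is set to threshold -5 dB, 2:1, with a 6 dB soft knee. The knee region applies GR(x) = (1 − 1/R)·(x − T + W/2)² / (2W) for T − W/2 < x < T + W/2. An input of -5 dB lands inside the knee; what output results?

-5.375 dB

x − T + W/2 = -5 − (-5) + 3 = 3.
GR = (1 − 1/2) × 3² / 12 = 0.5 × 9 / 12 = 0.375 dB.
Output = -5 − 0.375 = -5.375 dB.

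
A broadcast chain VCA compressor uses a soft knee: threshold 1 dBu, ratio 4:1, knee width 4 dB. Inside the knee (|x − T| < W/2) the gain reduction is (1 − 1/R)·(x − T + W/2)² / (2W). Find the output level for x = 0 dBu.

-0.09375 dBu

x − T + W/2 = 0 − 1 + 2 = 1.
GR = (1 − 1/4) × 1² / 8 = 0.75 × 1 / 8 = 0.09375 dB.
Output = 0 − 0.09375 = -0.09375 dBu.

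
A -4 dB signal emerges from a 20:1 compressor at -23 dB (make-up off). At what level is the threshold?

-24 dB

Gain reduction = -4 − (-23) = 19 dB; output overshoot = GR / (R − 1) = 19 / 19 = 1 dB.
Threshold = output − output overshoot = -23 − 1 = -24 dB.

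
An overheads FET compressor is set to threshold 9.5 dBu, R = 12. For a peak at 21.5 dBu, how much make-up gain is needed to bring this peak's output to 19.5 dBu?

9 dB

The peak compresses to 9.5 + 12/12 = 10.5 dBu.
To reach 19.5 dBu requires 19.5 − 10.5 = 9 dB of make-up.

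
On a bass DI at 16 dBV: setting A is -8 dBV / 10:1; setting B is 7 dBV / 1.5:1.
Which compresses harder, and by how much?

A: overshoot 24 dB → output overshoot 2.4 dB → GR 21.6 dB.
B: overshoot 9 dB → output overshoot 6 dB → GR 3 dB.
A reduces 18.6 dB more.

A, by 18.6 dB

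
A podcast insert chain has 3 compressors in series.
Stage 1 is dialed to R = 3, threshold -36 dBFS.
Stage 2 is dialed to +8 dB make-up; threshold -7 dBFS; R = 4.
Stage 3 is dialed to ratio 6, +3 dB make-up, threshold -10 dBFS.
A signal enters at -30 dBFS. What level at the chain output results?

Stage 1: overshoot 6 dB → 6/3 = 2 dB → -34 dBFS.
Stage 2: -34 dBFS is at or below the -7 dBFS threshold — no compression; make-up brings it to -26 dBFS.
Stage 3: -26 dBFS is at or below the -10 dBFS threshold — no compression; make-up brings it to -23 dBFS.

-23 dBFS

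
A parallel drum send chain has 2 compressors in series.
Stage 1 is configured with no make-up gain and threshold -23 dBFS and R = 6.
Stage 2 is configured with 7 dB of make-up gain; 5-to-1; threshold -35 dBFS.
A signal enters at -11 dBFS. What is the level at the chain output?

-25.2 dBFS

Stage 1: overshoot 12 dB → 12/6 = 2 dB → -21 dBFS.
Stage 2: 14 dB above -35 dBFS, reduced 5:1 to 2.8 dB above → -32.2 dBFS; +7 dB make-up → -25.2 dBFS.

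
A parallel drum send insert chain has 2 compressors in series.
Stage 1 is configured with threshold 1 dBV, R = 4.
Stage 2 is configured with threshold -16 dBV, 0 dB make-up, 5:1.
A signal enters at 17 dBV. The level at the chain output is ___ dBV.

Stage 1: 17 dBV is 16 dB over 1 dBV; at 4:1 that becomes 4 dB over, giving 5 dBV.
Stage 2: 5 dBV is 21 dB over -16 dBV; at 5:1 that becomes 4.2 dB over, giving -11.8 dBV.

-11.8 dBV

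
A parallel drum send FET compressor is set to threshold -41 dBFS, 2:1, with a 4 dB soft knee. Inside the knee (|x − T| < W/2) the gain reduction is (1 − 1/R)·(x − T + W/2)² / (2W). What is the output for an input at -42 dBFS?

-42.0625 dBFS

x − T + W/2 = -42 − (-41) + 2 = 1.
GR = (1 − 1/2) × 1² / 8 = 0.5 × 1 / 8 = 0.0625 dB.
Output = -42 − 0.0625 = -42.0625 dBFS.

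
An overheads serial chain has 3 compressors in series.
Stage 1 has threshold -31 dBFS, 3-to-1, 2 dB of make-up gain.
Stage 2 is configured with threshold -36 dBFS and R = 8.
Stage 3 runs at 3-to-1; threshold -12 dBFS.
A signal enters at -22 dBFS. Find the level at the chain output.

-34.75 dBFS

Stage 1: 9 dB above -31 dBFS, reduced 3:1 to 3 dB above → -28 dBFS; +2 dB make-up → -26 dBFS.
Stage 2: -26 dBFS is 10 dB over -36 dBFS; at 8:1 that becomes 1.25 dB over, giving -34.75 dBFS.
Stage 3: -34.75 dBFS ≤ -12 dBFS, so stage 3 doesn't engage; output -34.75 dBFS.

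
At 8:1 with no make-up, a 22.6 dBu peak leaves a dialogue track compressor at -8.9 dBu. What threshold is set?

-13.4 dBu

Gain reduction = 22.6 − (-8.9) = 31.5 dB; output overshoot = GR / (R − 1) = 31.5 / 7 = 4.5 dB.
Threshold = output − output overshoot = -8.9 − 4.5 = -13.4 dBu.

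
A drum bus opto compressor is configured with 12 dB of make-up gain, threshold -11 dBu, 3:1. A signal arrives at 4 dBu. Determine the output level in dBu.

6 dBu

The input is 15 dB above the -11 dBu threshold.
3:1 compression reduces that to 15/3 = 5 dB over.
Output = -11 + 5 = -6 dBu; make-up adds 12 dB, giving 6 dBu.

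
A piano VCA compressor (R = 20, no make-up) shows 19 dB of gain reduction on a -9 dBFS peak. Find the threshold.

Let T be the threshold. Output overshoot = (input overshoot)/R, so -28 − T = (-9 − T)/20.
20·(-28 − T) = -9 − T → 19·T = -560 − (-9) = -551.
T = -551/19 = -29 dBFS.

-29 dBFS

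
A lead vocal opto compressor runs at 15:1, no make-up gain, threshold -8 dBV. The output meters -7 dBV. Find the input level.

The compressed level sits -7 − (-8) = 1 dB over threshold.
Input overshoot = R × output overshoot = 15 dB → input = -8 + 15 = 7 dBV.

7 dBV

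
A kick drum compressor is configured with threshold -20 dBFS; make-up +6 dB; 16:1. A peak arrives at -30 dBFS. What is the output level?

-30 dBFS is 10 dB below the -20 dBFS threshold, so no gain reduction is applied.
Make-up gain adds 6 dB: -30 + 6 = -24 dBFS.

-24 dBFS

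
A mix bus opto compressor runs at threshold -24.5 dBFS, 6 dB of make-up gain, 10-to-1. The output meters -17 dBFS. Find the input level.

Before make-up, the level was -17 − 6 = -23 dBFS.
That's 1.5 dB above the -24.5 dBFS threshold.
Undo the ratio: input overshoot = 1.5 × 10 = 15 dB, giving input = -9.5 dBFS.

-9.5 dBFS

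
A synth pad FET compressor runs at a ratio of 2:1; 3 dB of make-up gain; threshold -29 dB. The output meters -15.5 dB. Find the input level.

-8 dB

Remove make-up: -15.5 − 3 = -18.5 dB.
That's 10.5 dB above the -29 dB threshold.
Undo the ratio: input overshoot = 10.5 × 2 = 21 dB, giving input = -8 dB.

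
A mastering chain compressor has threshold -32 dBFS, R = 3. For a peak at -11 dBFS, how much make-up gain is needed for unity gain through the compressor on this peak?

Without make-up, output = threshold + overshoot/3 = -32 + 7 = -25 dBFS.
Gap to target: 14 dB.

14 dB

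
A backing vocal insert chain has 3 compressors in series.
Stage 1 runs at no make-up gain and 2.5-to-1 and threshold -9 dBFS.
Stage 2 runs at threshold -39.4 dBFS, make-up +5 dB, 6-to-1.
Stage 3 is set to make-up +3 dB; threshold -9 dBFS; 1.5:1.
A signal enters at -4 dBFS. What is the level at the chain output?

Stage 1: 5 dB above -9 dBFS, reduced 2.5:1 to 2 dB above → -7 dBFS.
Stage 2: overshoot 32.4 dB → 32.4/6 = 5.4 dB → -34 dBFS; +5 dB make-up → -29 dBFS.
Stage 3: -29 dBFS is at or below the -9 dBFS threshold — no compression; make-up brings it to -26 dBFS.

-26 dBFS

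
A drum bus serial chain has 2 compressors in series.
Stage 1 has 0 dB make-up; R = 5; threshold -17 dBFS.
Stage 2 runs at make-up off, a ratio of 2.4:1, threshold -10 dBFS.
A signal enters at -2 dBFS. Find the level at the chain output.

-14 dBFS

Stage 1: -2 dBFS is 15 dB over -17 dBFS; at 5:1 that becomes 3 dB over, giving -14 dBFS.
Stage 2: below threshold (-14 ≤ -10); passes unchanged; output -14 dBFS.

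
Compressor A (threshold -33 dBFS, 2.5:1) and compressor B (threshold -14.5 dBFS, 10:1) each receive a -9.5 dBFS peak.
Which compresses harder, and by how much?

A: GR = 23.5 − 23.5/2.5 = 14.1 dB.
B: GR = 5 − 5/10 = 4.5 dB.
A reduces 9.6 dB more.

A, by 9.6 dB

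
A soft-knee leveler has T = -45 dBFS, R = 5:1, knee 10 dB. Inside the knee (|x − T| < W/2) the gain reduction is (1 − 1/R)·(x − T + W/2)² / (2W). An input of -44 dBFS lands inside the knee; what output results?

-45.44 dBFS

x − T + W/2 = -44 − (-45) + 5 = 6.
GR = (1 − 1/5) × 6² / 20 = 0.8 × 36 / 20 = 1.44 dB.
Output = -44 − 1.44 = -45.44 dBFS.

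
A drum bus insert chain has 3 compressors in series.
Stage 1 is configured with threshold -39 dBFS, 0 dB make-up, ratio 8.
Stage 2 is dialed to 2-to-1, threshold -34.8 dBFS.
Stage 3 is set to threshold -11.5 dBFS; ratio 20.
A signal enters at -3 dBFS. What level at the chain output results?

-34.65 dBFS

Stage 1: -3 dBFS is 36 dB over -39 dBFS; at 8:1 that becomes 4.5 dB over, giving -34.5 dBFS.
Stage 2: overshoot 0.3 dB → 0.3/2 = 0.15 dB → -34.65 dBFS.
Stage 3: -34.65 dBFS ≤ -11.5 dBFS, so stage 3 doesn't engage; output -34.65 dBFS.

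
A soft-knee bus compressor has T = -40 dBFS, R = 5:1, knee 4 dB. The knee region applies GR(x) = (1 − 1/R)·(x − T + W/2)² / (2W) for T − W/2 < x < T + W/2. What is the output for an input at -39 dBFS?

x − T + W/2 = -39 − (-40) + 2 = 3.
GR = (1 − 1/5) × 3² / 8 = 0.8 × 9 / 8 = 0.9 dB.
Output = -39 − 0.9 = -39.9 dBFS.

-39.9 dBFS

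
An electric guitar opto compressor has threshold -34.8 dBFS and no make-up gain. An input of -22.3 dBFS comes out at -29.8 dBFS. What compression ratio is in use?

2.5:1

Input overshoot = -22.3 − (-34.8) = 12.5 dB; output overshoot = -29.8 − (-34.8) = 5 dB.
Ratio = 12.5 / 5 = 2.5.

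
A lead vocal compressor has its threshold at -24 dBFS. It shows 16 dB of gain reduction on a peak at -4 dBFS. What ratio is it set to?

5:1

Input overshoot = -4 − (-24) = 20 dB.
Output overshoot = 20 − 16 = 4 dB.
Ratio = input overshoot / output overshoot = 20 / 4 = 5.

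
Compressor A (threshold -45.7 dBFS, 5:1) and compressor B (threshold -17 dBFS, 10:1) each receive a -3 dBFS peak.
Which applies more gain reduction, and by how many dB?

A: GR = 42.7 − 42.7/5 = 34.16 dB.
B: GR = 14 − 14/10 = 12.6 dB.
Difference: 21.56 dB in favour of A.

A, by 21.56 dB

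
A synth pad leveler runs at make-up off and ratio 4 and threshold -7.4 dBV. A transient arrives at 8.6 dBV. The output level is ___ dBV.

Overshoot: 8.6 − (-7.4) = 16 dB.
At 4:1 the overshoot is divided by 4, leaving 4 dB above threshold.
That puts the output at -3.4 dBV.

-3.4 dBV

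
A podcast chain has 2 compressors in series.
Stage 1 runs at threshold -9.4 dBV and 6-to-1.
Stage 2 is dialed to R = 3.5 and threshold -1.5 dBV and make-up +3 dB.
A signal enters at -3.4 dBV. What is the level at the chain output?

Stage 1: -3.4 dBV is 6 dB over -9.4 dBV; at 6:1 that becomes 1 dB over, giving -8.4 dBV.
Stage 2: below threshold (-8.4 ≤ -1.5); passes unchanged; make-up brings it to -5.4 dBV.

-5.4 dBV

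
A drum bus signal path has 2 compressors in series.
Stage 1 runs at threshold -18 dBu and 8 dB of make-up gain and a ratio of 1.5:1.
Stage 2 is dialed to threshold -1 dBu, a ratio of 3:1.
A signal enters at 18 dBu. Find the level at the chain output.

Stage 1: overshoot 36 dB → 36/1.5 = 24 dB → 6 dBu; +8 dB make-up → 14 dBu.
Stage 2: overshoot 15 dB → 15/3 = 5 dB → 4 dBu.

4 dBu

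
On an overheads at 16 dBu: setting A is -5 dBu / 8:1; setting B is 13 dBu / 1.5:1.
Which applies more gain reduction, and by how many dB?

A, by 17.375 dB

A: 21 dB over, compressed to 2.625 dB over, so 18.375 dB of GR.
B: 3 dB over, compressed to 2 dB over, so 1 dB of GR.
A reduces 17.375 dB more.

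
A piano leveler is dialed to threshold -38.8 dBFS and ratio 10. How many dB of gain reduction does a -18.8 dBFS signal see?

18 dB

The signal is 20 dB above threshold.
After 10:1 compression the overshoot becomes 20/10 = 2 dB.
GR = overshoot in − overshoot out = 20 − 2 = 18 dB.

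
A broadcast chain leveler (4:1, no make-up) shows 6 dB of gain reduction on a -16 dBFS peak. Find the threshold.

-24 dBFS

Gain reduction = -16 − (-22) = 6 dB; output overshoot = GR / (R − 1) = 6 / 3 = 2 dB.
Threshold = output − output overshoot = -22 − 2 = -24 dBFS.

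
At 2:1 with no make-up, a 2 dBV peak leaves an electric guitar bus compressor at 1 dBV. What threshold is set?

Input is 2 dB above T (since output overshoot × R = input overshoot: (1 − T)·2 = 2 − T gives T = 0 dBV).
Check: 0 + (2 − 0)/2 = 0 + 1 = 1 dBV. ✓

0 dBV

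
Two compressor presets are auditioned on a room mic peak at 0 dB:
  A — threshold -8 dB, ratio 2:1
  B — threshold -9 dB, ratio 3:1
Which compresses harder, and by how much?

A: overshoot 8 dB → output overshoot 4 dB → GR 4 dB.
B: overshoot 9 dB → output overshoot 3 dB → GR 6 dB.
B reduces 2 dB more.

B, by 2 dB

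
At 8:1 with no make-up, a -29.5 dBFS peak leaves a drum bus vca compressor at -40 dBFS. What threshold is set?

Let T be the threshold. Output overshoot = (input overshoot)/R, so -40 − T = (-29.5 − T)/8.
8·(-40 − T) = -29.5 − T → 7·T = -320 − (-29.5) = -290.5.
T = -290.5/7 = -41.5 dBFS.

-41.5 dBFS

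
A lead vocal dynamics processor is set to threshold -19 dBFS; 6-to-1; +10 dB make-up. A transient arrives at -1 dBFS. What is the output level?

-6 dBFS

-1 dBFS sits 18 dB over threshold.
The 18 dB excess becomes 3 dB after 6:1 reduction.
So the level is -19 + 3 = -16 dBFS; make-up adds 10 dB, giving -6 dBFS.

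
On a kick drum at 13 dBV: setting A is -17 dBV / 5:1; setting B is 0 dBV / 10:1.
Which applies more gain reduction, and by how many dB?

A: overshoot 30 dB → output overshoot 6 dB → GR 24 dB.
B: overshoot 13 dB → output overshoot 1.3 dB → GR 11.7 dB.
Difference: 12.3 dB in favour of A.

A, by 12.3 dB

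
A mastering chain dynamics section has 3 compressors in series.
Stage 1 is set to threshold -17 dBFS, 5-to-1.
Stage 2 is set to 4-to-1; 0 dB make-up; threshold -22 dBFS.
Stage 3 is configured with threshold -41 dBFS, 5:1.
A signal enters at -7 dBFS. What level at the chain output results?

-36.85 dBFS

Stage 1: 10 dB above -17 dBFS, reduced 5:1 to 2 dB above → -15 dBFS.
Stage 2: overshoot 7 dB → 7/4 = 1.75 dB → -20.25 dBFS.
Stage 3: 20.75 dB above -41 dBFS, reduced 5:1 to 4.15 dB above → -36.85 dBFS.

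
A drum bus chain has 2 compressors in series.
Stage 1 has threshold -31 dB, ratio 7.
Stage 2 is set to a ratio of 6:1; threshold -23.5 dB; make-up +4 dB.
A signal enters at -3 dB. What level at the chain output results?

-23 dB

Stage 1: overshoot 28 dB → 28/7 = 4 dB → -27 dB.
Stage 2: -27 dB is at or below the -23.5 dB threshold — no compression; make-up brings it to -23 dB.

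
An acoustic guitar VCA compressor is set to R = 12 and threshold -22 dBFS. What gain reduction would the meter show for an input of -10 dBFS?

-10 dBFS exceeds the threshold by 12 dB.
At 12:1, output sits 12/12 = 1 dB above threshold.
GR = overshoot in − overshoot out = 12 − 1 = 11 dB.

11 dB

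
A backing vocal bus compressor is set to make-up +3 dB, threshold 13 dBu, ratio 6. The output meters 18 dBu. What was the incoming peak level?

25 dBu

Before make-up, the level was 18 − 3 = 15 dBu.
The compressed level sits 15 − 13 = 2 dB over threshold.
Input overshoot = R × output overshoot = 12 dB → input = 13 + 12 = 25 dBu.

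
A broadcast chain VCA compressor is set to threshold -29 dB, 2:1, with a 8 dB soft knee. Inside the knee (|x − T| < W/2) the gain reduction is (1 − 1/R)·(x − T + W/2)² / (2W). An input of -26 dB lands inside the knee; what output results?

-27.53125 dB

x − T + W/2 = -26 − (-29) + 4 = 7.
GR = (1 − 1/2) × 7² / 16 = 0.5 × 49 / 16 = 1.53125 dB.
Output = -26 − 1.53125 = -27.53125 dB.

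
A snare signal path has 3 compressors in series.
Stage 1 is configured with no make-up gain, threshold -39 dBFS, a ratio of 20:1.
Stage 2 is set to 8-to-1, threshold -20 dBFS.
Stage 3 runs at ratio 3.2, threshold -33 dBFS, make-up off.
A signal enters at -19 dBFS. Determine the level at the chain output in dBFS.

Stage 1: 20 dB above -39 dBFS, reduced 20:1 to 1 dB above → -38 dBFS.
Stage 2: below threshold (-38 ≤ -20); passes unchanged; output -38 dBFS.
Stage 3: -38 dBFS ≤ -33 dBFS, so stage 3 doesn't engage; output -38 dBFS.

-38 dBFS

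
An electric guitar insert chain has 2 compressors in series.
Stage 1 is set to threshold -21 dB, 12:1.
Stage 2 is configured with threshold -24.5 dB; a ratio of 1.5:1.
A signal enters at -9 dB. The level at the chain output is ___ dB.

-21.5 dB

Stage 1: 12 dB above -21 dB, reduced 12:1 to 1 dB above → -20 dB.
Stage 2: overshoot 4.5 dB → 4.5/1.5 = 3 dB → -21.5 dB.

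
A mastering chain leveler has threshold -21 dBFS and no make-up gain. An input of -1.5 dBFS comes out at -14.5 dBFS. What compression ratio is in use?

3:1

Input overshoot = -1.5 − (-21) = 19.5 dB; output overshoot = -14.5 − (-21) = 6.5 dB.
Ratio = 19.5 / 6.5 = 3.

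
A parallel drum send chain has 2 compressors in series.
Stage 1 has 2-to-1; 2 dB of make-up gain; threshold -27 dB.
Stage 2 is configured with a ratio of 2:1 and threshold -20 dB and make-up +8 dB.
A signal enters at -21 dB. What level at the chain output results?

Stage 1: -21 dB is 6 dB over -27 dB; at 2:1 that becomes 3 dB over, giving -24 dB; +2 dB make-up → -22 dB.
Stage 2: below threshold (-22 ≤ -20); passes unchanged; make-up brings it to -14 dB.

-14 dB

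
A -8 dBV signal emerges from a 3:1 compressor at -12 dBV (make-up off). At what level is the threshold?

Input is 6 dB above T (since output overshoot × R = input overshoot: (-12 − T)·3 = -8 − T gives T = -14 dBV).
Check: -14 + (-8 − (-14))/3 = -14 + 2 = -12 dBV. ✓

-14 dBV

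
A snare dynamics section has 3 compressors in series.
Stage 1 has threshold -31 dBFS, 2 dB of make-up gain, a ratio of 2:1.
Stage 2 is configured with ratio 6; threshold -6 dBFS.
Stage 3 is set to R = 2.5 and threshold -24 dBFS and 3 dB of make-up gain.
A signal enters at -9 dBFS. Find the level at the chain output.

Stage 1: overshoot 22 dB → 22/2 = 11 dB → -20 dBFS; +2 dB make-up → -18 dBFS.
Stage 2: below threshold (-18 ≤ -6); passes unchanged; output -18 dBFS.
Stage 3: 6 dB above -24 dBFS, reduced 2.5:1 to 2.4 dB above → -21.6 dBFS; +3 dB make-up → -18.6 dBFS.

-18.6 dBFS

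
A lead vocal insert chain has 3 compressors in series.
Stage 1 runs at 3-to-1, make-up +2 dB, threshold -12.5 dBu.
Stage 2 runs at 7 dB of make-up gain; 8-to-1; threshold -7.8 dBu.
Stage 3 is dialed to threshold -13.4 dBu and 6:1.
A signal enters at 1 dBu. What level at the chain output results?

Stage 1: 13.5 dB above -12.5 dBu, reduced 3:1 to 4.5 dB above → -8 dBu; +2 dB make-up → -6 dBu.
Stage 2: -6 dBu is 1.8 dB over -7.8 dBu; at 8:1 that becomes 0.225 dB over, giving -7.575 dBu; +7 dB make-up → -0.575 dBu.
Stage 3: -0.575 dBu is 12.825 dB over -13.4 dBu; at 6:1 that becomes 2.1375 dB over, giving -11.2625 dBu.

-11.2625 dBu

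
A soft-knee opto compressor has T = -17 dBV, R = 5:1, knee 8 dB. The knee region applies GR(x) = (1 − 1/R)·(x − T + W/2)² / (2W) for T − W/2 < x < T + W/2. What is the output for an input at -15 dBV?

x − T + W/2 = -15 − (-17) + 4 = 6.
GR = (1 − 1/5) × 6² / 16 = 0.8 × 36 / 16 = 1.8 dB.
Output = -15 − 1.8 = -16.8 dBV.

-16.8 dBV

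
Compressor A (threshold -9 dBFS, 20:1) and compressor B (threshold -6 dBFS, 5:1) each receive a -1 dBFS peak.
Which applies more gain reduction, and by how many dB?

A, by 3.6 dB

A: GR = 8 − 8/20 = 7.6 dB.
B: GR = 5 − 5/5 = 4 dB.
A reduces 3.6 dB more.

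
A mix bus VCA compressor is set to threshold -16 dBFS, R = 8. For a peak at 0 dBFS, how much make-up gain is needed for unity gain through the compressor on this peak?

The peak compresses to -16 + 16/8 = -14 dBFS.
To reach 0 dBFS requires 0 − (-14) = 14 dB of make-up.

14 dB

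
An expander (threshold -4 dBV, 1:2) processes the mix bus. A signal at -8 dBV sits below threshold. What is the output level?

Below threshold, a 1:2 expander applies gain = (2−1)×(T − x) of attenuation.
(2−1) × 4 = 4 dB, so output = -8 − 4 = -12 dBV.

-12 dBV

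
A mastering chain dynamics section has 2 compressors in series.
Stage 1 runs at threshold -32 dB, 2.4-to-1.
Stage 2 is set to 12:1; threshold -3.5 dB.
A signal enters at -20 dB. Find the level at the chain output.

Stage 1: -20 dB is 12 dB over -32 dB; at 2.4:1 that becomes 5 dB over, giving -27 dB.
Stage 2: -27 dB ≤ -3.5 dB, so stage 2 doesn't engage; output -27 dB.

-27 dB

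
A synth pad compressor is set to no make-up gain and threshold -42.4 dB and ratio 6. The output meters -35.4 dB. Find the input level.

-0.4 dB

Post-compression overshoot = -35.4 − (-42.4) = 7 dB.
Undo the ratio: input overshoot = 7 × 6 = 42 dB, giving input = -0.4 dB.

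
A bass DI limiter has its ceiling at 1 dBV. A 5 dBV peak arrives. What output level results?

1 dBV

The limiter clamps the peak to its 1 dBV ceiling.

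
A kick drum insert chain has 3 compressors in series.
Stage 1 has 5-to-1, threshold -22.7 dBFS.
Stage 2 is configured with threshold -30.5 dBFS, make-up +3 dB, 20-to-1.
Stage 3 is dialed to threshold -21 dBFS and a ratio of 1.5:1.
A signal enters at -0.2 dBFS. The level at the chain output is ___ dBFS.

Stage 1: overshoot 22.5 dB → 22.5/5 = 4.5 dB → -18.2 dBFS.
Stage 2: -18.2 dBFS is 12.3 dB over -30.5 dBFS; at 20:1 that becomes 0.615 dB over, giving -29.885 dBFS; +3 dB make-up → -26.885 dBFS.
Stage 3: below threshold (-26.885 ≤ -21); passes unchanged; output -26.885 dBFS.

-26.885 dBFS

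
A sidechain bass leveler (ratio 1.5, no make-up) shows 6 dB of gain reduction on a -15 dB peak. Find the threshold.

Gain reduction = -15 − (-21) = 6 dB; output overshoot = GR / (R − 1) = 6 / 0.5 = 12 dB.
Threshold = output − output overshoot = -21 − 12 = -33 dB.

-33 dB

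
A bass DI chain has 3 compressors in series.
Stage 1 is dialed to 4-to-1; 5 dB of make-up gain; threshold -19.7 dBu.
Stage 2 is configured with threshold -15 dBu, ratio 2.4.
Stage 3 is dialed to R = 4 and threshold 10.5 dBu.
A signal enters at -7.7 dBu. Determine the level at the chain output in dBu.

-13.625 dBu

Stage 1: 12 dB above -19.7 dBu, reduced 4:1 to 3 dB above → -16.7 dBu; +5 dB make-up → -11.7 dBu.
Stage 2: overshoot 3.3 dB → 3.3/2.4 = 1.375 dB → -13.625 dBu.
Stage 3: -13.625 dBu is at or below the 10.5 dBu threshold — no compression; output -13.625 dBu.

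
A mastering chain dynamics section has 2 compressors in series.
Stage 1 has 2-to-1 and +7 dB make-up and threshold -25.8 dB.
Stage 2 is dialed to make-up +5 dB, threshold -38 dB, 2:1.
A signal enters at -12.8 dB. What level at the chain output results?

Stage 1: 13 dB above -25.8 dB, reduced 2:1 to 6.5 dB above → -19.3 dB; +7 dB make-up → -12.3 dB.
Stage 2: 25.7 dB above -38 dB, reduced 2:1 to 12.85 dB above → -25.15 dB; +5 dB make-up → -20.15 dB.

-20.15 dB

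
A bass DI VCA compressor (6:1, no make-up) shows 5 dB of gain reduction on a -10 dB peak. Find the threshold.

-16 dB

Let T be the threshold. Output overshoot = (input overshoot)/R, so -15 − T = (-10 − T)/6.
6·(-15 − T) = -10 − T → 5·T = -90 − (-10) = -80.
T = -80/5 = -16 dB.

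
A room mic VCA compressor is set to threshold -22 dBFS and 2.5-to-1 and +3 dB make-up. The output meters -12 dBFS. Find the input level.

Remove make-up: -12 − 3 = -15 dBFS.
That's 7 dB above the -22 dBFS threshold.
Before 2.5:1 compression the overshoot was 7 × 2.5 = 17.5 dB, so input = -22 + 17.5 = -4.5 dBFS.

-4.5 dBFS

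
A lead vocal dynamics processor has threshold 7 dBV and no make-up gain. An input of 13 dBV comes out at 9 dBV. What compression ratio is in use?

3:1

Input overshoot = 13 − 7 = 6 dB; output overshoot = 9 − 7 = 2 dB.
Ratio = 6 / 2 = 3.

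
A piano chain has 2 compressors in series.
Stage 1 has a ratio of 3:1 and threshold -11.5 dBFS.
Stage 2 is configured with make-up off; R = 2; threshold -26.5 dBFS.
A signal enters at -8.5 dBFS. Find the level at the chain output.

-18.5 dBFS

Stage 1: -8.5 dBFS is 3 dB over -11.5 dBFS; at 3:1 that becomes 1 dB over, giving -10.5 dBFS.
Stage 2: 16 dB above -26.5 dBFS, reduced 2:1 to 8 dB above → -18.5 dBFS.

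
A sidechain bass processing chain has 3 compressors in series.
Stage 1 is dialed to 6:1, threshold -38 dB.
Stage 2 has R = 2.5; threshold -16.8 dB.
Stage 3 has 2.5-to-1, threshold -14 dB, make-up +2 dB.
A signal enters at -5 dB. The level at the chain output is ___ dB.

-30.5 dB

Stage 1: -5 dB is 33 dB over -38 dB; at 6:1 that becomes 5.5 dB over, giving -32.5 dB.
Stage 2: below threshold (-32.5 ≤ -16.8); passes unchanged; output -32.5 dB.
Stage 3: below threshold (-32.5 ≤ -14); passes unchanged; make-up brings it to -30.5 dB.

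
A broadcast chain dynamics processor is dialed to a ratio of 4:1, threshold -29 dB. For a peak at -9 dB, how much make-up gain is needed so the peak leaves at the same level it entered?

Without make-up, output = threshold + overshoot/4 = -29 + 5 = -24 dB.
Gap to target: 15 dB.

15 dB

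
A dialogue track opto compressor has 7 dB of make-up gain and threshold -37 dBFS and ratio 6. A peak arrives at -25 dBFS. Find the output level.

-28 dBFS

The input is 12 dB above the -37 dBFS threshold.
The 12 dB excess becomes 2 dB after 6:1 reduction.
Output = -37 + 2 = -35 dBFS; make-up adds 7 dB, giving -28 dBFS.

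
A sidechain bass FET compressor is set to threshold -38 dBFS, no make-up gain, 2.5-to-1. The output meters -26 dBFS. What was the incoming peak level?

-8 dBFS

The compressed level sits -26 − (-38) = 12 dB over threshold.
Input overshoot = R × output overshoot = 30 dB → input = -38 + 30 = -8 dBFS.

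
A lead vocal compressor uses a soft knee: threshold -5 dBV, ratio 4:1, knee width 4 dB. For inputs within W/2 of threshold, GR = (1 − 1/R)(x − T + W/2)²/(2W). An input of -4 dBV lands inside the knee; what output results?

x − T + W/2 = -4 − (-5) + 2 = 3.
GR = (1 − 1/4) × 3² / 8 = 0.75 × 9 / 8 = 0.84375 dB.
Output = -4 − 0.84375 = -4.84375 dBV.

-4.84375 dBV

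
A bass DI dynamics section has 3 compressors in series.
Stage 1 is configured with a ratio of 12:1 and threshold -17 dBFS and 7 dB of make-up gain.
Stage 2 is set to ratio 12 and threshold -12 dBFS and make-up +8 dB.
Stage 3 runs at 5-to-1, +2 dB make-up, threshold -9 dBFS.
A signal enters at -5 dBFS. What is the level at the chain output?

-5.95 dBFS

Stage 1: overshoot 12 dB → 12/12 = 1 dB → -16 dBFS; +7 dB make-up → -9 dBFS.
Stage 2: -9 dBFS is 3 dB over -12 dBFS; at 12:1 that becomes 0.25 dB over, giving -11.75 dBFS; +8 dB make-up → -3.75 dBFS.
Stage 3: -3.75 dBFS is 5.25 dB over -9 dBFS; at 5:1 that becomes 1.05 dB over, giving -7.95 dBFS; +2 dB make-up → -5.95 dBFS.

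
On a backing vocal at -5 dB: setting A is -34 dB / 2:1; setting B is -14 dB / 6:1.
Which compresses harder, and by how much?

A, by 7 dB

A: 29 dB over, compressed to 14.5 dB over, so 14.5 dB of GR.
B: 9 dB over, compressed to 1.5 dB over, so 7.5 dB of GR.
Difference: 7 dB in favour of A.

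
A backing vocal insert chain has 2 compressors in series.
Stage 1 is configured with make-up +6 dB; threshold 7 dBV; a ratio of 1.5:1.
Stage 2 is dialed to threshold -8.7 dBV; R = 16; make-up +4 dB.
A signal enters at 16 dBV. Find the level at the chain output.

-2.96875 dBV

Stage 1: 9 dB above 7 dBV, reduced 1.5:1 to 6 dB above → 13 dBV; +6 dB make-up → 19 dBV.
Stage 2: overshoot 27.7 dB → 27.7/16 = 1.73125 dB → -6.96875 dBV; +4 dB make-up → -2.96875 dBV.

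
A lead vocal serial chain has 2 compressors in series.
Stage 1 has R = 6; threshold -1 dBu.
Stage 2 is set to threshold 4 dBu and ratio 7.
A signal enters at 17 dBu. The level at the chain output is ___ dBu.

2 dBu

Stage 1: overshoot 18 dB → 18/6 = 3 dB → 2 dBu.
Stage 2: 2 dBu ≤ 4 dBu, so stage 2 doesn't engage; output 2 dBu.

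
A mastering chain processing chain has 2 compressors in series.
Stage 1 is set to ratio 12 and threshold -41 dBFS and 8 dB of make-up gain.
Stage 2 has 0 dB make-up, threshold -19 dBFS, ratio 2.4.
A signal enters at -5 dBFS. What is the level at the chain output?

Stage 1: overshoot 36 dB → 36/12 = 3 dB → -38 dBFS; +8 dB make-up → -30 dBFS.
Stage 2: below threshold (-30 ≤ -19); passes unchanged; output -30 dBFS.

-30 dBFS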